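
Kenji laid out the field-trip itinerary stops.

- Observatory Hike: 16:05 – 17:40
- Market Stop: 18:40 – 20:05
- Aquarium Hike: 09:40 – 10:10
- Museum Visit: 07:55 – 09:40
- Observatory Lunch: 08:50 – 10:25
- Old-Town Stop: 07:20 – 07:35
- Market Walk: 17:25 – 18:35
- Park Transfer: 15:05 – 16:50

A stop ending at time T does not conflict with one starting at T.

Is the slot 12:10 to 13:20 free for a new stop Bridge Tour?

Yes — the slot is free

Old-Town Stop: ends 07:35 at or before Bridge Tour starts 12:10 → clear.
Museum Visit: ends 09:40 at or before Bridge Tour starts 12:10 → clear.
Observatory Lunch: ends 10:25 at or before Bridge Tour starts 12:10 → clear.
Aquarium Hike: ends 10:10 at or before Bridge Tour starts 12:10 → clear.
Park Transfer: starts 15:05 at or after Bridge Tour ends 13:20 → clear.
Observatory Hike: starts 16:05 at or after Bridge Tour ends 13:20 → clear.
Market Walk: starts 17:25 at or after Bridge Tour ends 13:20 → clear.
Market Stop: starts 18:40 at or after Bridge Tour ends 13:20 → clear.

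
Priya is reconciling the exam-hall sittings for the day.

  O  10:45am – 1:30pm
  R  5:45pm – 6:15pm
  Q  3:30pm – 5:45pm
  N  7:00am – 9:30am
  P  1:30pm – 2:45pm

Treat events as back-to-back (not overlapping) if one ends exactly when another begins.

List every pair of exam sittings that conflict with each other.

no overlapping pairs

Two intervals overlap when each starts before the other ends.
Sorted by start: N, O, P, Q, R.
O starts after N ends, so N has no further overlaps.
P starts exactly when O ends (back-to-back, no overlap), so O has no further overlaps.
Q starts after P ends, so P has no further overlaps.
R starts exactly when Q ends (back-to-back, no overlap).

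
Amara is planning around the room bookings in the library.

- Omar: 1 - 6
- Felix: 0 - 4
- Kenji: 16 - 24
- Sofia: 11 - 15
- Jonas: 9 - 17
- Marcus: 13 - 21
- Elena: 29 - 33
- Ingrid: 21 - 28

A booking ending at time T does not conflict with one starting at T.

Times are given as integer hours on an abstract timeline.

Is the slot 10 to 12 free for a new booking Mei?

No — it overlaps Jonas, Sofia

Felix: ends 4 at or before Mei starts 10 → clear.
Omar: ends 6 at or before Mei starts 10 → clear.
Jonas: starts 9 before Mei ends 12, and ends 17 after Mei starts 10 → overlap.
Sofia: starts 11 before Mei ends 12, and ends 15 after Mei starts 10 → overlap.
Marcus: starts 13 at or after Mei ends 12 → clear.
Kenji: starts 16 at or after Mei ends 12 → clear.
Ingrid: starts 21 at or after Mei ends 12 → clear.
Elena: starts 29 at or after Mei ends 12 → clear.
Mei overlaps Sofia, Jonas.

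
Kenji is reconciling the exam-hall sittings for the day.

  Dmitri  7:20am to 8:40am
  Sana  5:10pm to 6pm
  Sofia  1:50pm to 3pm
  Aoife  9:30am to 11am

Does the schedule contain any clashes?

Two intervals overlap when each starts before the other ends.
Sorted by start: Dmitri, Aoife, Sofia, Sana.
Aoife starts after Dmitri ends; Dmitri is clear from here.
Sofia starts after Aoife ends; Aoife is clear from here.
Sana starts after Sofia ends.
Every pair is clear; the schedule has no overlaps.

No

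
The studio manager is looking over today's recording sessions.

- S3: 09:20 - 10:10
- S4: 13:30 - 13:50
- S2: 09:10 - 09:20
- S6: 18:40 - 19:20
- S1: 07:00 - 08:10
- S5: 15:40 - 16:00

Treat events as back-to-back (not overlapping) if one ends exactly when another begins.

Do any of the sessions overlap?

Sorted by start: S1, S2, S3, S4, S5, S6.
S2 starts after S1 ends, so S1 has no further overlaps.
S3 starts exactly when S2 ends (back-to-back, no overlap), so S2 has no further overlaps.
S4 starts after S3 ends, so S3 has no further overlaps.
S5 starts after S4 ends, so S4 has no further overlaps.
S6 starts after S5 ends.
Every pair is clear; the schedule has no overlaps.

No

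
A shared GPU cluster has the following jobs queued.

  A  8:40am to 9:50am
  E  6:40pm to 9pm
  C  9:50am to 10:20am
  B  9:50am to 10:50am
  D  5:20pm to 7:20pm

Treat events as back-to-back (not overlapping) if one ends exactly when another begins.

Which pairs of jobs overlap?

Check each pair: they overlap iff neither finishes before the other starts.
Sorted by start: A, B, C, D, E.
B starts exactly when A ends (back-to-back, no overlap); A is clear from here.
C starts before B ends → B and C overlap.
D starts after B ends; B is clear from here.
D starts after C ends; C is clear from here.
E starts before D ends → D and E overlap.

B & C, D & E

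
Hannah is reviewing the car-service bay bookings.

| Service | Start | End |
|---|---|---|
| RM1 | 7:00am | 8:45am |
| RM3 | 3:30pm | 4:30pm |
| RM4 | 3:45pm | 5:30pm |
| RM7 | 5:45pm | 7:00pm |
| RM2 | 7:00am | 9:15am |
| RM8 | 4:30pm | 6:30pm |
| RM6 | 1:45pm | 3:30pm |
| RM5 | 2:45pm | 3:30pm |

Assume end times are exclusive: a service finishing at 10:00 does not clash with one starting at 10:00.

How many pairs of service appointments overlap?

Sorted by start: RM1, RM2, RM6, RM5, RM3, RM4, RM8, RM7.
RM2 starts before RM1 ends → RM1 and RM2 overlap.
RM6 starts after RM1 ends; RM1 is clear from here.
RM6 starts after RM2 ends; RM2 is clear from here.
RM5 starts before RM6 ends → RM6 and RM5 overlap.
RM3 starts exactly when RM6 ends (back-to-back, no overlap); RM6 is clear from here.
RM3 starts exactly when RM5 ends (back-to-back, no overlap); RM5 is clear from here.
RM4 starts before RM3 ends → RM3 and RM4 overlap.
RM8 starts exactly when RM3 ends (back-to-back, no overlap); RM3 is clear from here.
RM8 starts before RM4 ends → RM4 and RM8 overlap.
RM7 starts after RM4 ends.
RM7 starts before RM8 ends → RM8 and RM7 overlap.
Overlapping pairs: RM1 & RM2, RM3 & RM4, RM4 & RM8, RM5 & RM6, RM7 & RM8 — 5 in total.

5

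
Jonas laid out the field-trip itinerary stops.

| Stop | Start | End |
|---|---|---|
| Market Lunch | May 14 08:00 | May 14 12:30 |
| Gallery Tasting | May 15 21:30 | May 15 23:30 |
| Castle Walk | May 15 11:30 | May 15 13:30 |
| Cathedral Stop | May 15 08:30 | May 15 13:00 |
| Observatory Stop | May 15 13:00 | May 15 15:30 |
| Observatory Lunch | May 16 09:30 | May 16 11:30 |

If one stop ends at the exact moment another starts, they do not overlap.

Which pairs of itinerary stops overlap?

Castle Walk & Cathedral Stop, Castle Walk & Observatory Stop

Sorted by start: Market Lunch, Cathedral Stop, Castle Walk, Observatory Stop, Gallery Tasting, Observatory Lunch.
Cathedral Stop starts after Market Lunch ends; Market Lunch is clear from here.
Castle Walk starts before Cathedral Stop ends → Cathedral Stop and Castle Walk overlap.
Observatory Stop starts exactly when Cathedral Stop ends (back-to-back, no overlap); Cathedral Stop is clear from here.
Observatory Stop starts before Castle Walk ends → Castle Walk and Observatory Stop overlap.
Gallery Tasting starts after Castle Walk ends; Castle Walk is clear from here.
Gallery Tasting starts after Observatory Stop ends; Observatory Stop is clear from here.
Observatory Lunch starts after Gallery Tasting ends.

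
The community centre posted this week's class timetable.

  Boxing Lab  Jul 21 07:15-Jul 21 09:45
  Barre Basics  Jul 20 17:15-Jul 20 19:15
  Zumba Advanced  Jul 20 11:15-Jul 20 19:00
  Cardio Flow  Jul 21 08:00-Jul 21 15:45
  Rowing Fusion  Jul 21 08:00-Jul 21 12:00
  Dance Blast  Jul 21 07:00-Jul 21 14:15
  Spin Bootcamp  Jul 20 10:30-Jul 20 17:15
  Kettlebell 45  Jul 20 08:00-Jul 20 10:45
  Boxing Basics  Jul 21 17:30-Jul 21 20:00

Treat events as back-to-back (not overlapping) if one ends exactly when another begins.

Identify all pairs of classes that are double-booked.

Barre Basics & Zumba Advanced, Boxing Lab & Cardio Flow, Boxing Lab & Dance Blast, Boxing Lab & Rowing Fusion, Cardio Flow & Dance Blast, Cardio Flow & Rowing Fusion, Dance Blast & Rowing Fusion, Kettlebell 45 & Spin Bootcamp, Spin Bootcamp & Zumba Advanced

Sorted by start: Kettlebell 45, Spin Bootcamp, Zumba Advanced, Barre Basics, Dance Blast, Boxing Lab, Rowing Fusion, Cardio Flow, Boxing Basics.
Spin Bootcamp starts before Kettlebell 45 ends → Kettlebell 45 and Spin Bootcamp overlap.
Zumba Advanced starts after Kettlebell 45 ends — done with Kettlebell 45.
Zumba Advanced starts before Spin Bootcamp ends → Spin Bootcamp and Zumba Advanced overlap.
Barre Basics starts exactly when Spin Bootcamp ends (back-to-back, no overlap) — done with Spin Bootcamp.
Barre Basics starts before Zumba Advanced ends → Zumba Advanced and Barre Basics overlap.
Dance Blast starts after Zumba Advanced ends — done with Zumba Advanced.
Dance Blast starts after Barre Basics ends — done with Barre Basics.
Boxing Lab starts before Dance Blast ends → Dance Blast and Boxing Lab overlap.
Rowing Fusion starts before Dance Blast ends → Dance Blast and Rowing Fusion overlap.
Cardio Flow starts before Dance Blast ends → Dance Blast and Cardio Flow overlap.
Boxing Basics starts after Dance Blast ends.
Rowing Fusion starts before Boxing Lab ends → Boxing Lab and Rowing Fusion overlap.
Cardio Flow starts before Boxing Lab ends → Boxing Lab and Cardio Flow overlap.
Boxing Basics starts after Boxing Lab ends.
Cardio Flow starts before Rowing Fusion ends → Rowing Fusion and Cardio Flow overlap.
Boxing Basics starts after Rowing Fusion ends.
Boxing Basics starts after Cardio Flow ends.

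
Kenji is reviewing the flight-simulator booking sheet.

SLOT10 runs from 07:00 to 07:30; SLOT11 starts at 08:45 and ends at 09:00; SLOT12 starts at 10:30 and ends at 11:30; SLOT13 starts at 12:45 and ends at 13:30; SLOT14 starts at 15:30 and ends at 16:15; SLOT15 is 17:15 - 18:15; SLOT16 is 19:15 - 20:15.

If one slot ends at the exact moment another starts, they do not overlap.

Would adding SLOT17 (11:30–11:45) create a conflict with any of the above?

No — it doesn't clash with anything

SLOT10: ends 07:30 at or before SLOT17 starts 11:30 → clear.
SLOT11: ends 09:00 at or before SLOT17 starts 11:30 → clear.
SLOT12: ends 11:30 at or before SLOT17 starts 11:30 → clear.
SLOT13: starts 12:45 at or after SLOT17 ends 11:45 → clear.
SLOT14: starts 15:30 at or after SLOT17 ends 11:45 → clear.
SLOT15: starts 17:15 at or after SLOT17 ends 11:45 → clear.
SLOT16: starts 19:15 at or after SLOT17 ends 11:45 → clear.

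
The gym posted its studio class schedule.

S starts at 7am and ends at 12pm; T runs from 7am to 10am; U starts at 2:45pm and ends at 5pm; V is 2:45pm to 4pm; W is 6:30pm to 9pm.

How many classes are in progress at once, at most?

2

Walk through starts and ends in time order (an end at T is processed before a start at T):
7am start S → 1
7am start T → 2
10am end T → 1
12pm end S → 0
2:45pm start U → 1
2:45pm start V → 2
4pm end V → 1
5pm end U → 0
6:30pm start W → 1
9pm end W → 0
Peak is 2, at 7am (S, T).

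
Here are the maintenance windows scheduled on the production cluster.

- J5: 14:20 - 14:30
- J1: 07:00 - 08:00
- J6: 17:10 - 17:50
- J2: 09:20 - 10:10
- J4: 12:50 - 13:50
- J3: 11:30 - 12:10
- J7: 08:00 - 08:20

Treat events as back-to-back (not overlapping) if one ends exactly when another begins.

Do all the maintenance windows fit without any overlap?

Yes

Check each pair: they overlap iff neither finishes before the other starts.
Sorted by start: J1, J7, J2, J3, J4, J5, J6.
J7 starts exactly when J1 ends (back-to-back, no overlap), so J1 has no further overlaps.
J2 starts after J7 ends, so J7 has no further overlaps.
J3 starts after J2 ends, so J2 has no further overlaps.
J4 starts after J3 ends, so J3 has no further overlaps.
J5 starts after J4 ends, so J4 has no further overlaps.
J6 starts after J5 ends.
Every pair is clear; the schedule has no overlaps.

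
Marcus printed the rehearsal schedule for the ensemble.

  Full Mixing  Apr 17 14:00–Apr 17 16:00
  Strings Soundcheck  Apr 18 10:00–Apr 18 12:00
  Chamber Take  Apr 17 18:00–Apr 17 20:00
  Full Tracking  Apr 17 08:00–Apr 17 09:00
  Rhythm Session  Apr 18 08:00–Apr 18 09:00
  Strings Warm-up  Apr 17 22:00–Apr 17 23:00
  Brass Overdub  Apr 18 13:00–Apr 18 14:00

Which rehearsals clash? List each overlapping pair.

no conflicts

Sorted by start: Full Tracking, Full Mixing, Chamber Take, Strings Warm-up, Rhythm Session, Strings Soundcheck, Brass Overdub.
Full Mixing starts after Full Tracking ends, so Full Tracking has no further overlaps.
Chamber Take starts after Full Mixing ends, so Full Mixing has no further overlaps.
Strings Warm-up starts after Chamber Take ends, so Chamber Take has no further overlaps.
Rhythm Session starts after Strings Warm-up ends, so Strings Warm-up has no further overlaps.
Strings Soundcheck starts after Rhythm Session ends, so Rhythm Session has no further overlaps.
Brass Overdub starts after Strings Soundcheck ends.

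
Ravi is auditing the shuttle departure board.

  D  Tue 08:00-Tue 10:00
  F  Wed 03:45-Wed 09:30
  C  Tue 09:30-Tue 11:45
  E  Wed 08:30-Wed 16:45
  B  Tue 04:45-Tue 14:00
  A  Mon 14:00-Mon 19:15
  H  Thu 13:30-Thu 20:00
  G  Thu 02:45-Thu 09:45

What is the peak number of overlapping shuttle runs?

3

Walk through starts and ends in time order (an end at T is processed before a start at T):
Mon 14:00 start A → 1
Mon 19:15 end A → 0
Tue 04:45 start B → 1
Tue 08:00 start D → 2
Tue 09:30 start C → 3
Tue 10:00 end D → 2
Tue 11:45 end C → 1
Tue 14:00 end B → 0
Wed 03:45 start F → 1
Wed 08:30 start E → 2
Wed 09:30 end F → 1
Wed 16:45 end E → 0
Thu 02:45 start G → 1
Thu 09:45 end G → 0
Thu 13:30 start H → 1
Thu 20:00 end H → 0
Peak is 3, at Tue 09:30 (B, C, D).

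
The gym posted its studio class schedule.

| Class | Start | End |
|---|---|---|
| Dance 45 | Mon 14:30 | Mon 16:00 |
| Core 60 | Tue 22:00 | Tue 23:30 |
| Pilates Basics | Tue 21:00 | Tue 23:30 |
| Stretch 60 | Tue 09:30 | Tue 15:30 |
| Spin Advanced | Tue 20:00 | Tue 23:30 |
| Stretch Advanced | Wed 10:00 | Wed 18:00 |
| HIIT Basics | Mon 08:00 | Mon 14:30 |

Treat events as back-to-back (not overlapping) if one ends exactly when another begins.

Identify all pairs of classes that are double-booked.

Core 60 & Pilates Basics, Core 60 & Spin Advanced, Pilates Basics & Spin Advanced

Sorted by start: HIIT Basics, Dance 45, Stretch 60, Spin Advanced, Pilates Basics, Core 60, Stretch Advanced.
Dance 45 starts exactly when HIIT Basics ends (back-to-back, no overlap), so nothing later overlaps HIIT Basics either.
Stretch 60 starts after Dance 45 ends, so nothing later overlaps Dance 45 either.
Spin Advanced starts after Stretch 60 ends, so nothing later overlaps Stretch 60 either.
Pilates Basics starts before Spin Advanced ends → Spin Advanced and Pilates Basics overlap.
Core 60 starts before Spin Advanced ends → Spin Advanced and Core 60 overlap.
Stretch Advanced starts after Spin Advanced ends.
Core 60 starts before Pilates Basics ends → Pilates Basics and Core 60 overlap.
Stretch Advanced starts after Pilates Basics ends.
Stretch Advanced starts after Core 60 ends.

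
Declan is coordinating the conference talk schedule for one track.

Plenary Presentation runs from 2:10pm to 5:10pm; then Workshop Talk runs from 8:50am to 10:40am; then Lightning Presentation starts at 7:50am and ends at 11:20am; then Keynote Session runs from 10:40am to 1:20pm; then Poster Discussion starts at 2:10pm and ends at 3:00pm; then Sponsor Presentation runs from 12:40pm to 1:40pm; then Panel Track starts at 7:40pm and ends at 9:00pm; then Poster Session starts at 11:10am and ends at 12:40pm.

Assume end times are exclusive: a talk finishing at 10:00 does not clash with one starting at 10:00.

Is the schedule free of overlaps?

Sorted by start: Lightning Presentation, Workshop Talk, Keynote Session, Poster Session, Sponsor Presentation, Plenary Presentation, Poster Discussion, Panel Track.
Workshop Talk starts before Lightning Presentation ends → Lightning Presentation and Workshop Talk overlap.
That's a conflict, so the schedule is not conflict-free.

No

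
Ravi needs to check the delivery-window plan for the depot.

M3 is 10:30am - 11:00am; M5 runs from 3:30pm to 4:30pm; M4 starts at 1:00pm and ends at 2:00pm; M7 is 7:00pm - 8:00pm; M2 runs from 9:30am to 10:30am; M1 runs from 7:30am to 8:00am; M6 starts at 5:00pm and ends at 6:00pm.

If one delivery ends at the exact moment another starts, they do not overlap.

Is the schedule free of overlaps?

Check each pair: they overlap iff neither finishes before the other starts.
Sorted by start: M1, M2, M3, M4, M5, M6, M7.
M2 starts after M1 ends; M1 is clear from here.
M3 starts exactly when M2 ends (back-to-back, no overlap); M2 is clear from here.
M4 starts after M3 ends; M3 is clear from here.
M5 starts after M4 ends; M4 is clear from here.
M6 starts after M5 ends; M5 is clear from here.
M7 starts after M6 ends.
Every pair is clear; the schedule has no overlaps.

Yes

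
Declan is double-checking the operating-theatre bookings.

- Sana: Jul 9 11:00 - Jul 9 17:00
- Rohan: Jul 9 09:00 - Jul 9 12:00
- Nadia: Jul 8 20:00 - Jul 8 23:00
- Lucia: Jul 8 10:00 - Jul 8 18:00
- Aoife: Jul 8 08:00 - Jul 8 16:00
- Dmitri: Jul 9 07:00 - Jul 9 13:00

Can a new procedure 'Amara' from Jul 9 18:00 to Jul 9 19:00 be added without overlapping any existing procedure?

Aoife: ends Jul 8 16:00 at or before Amara starts Jul 9 18:00 → clear.
Lucia: ends Jul 8 18:00 at or before Amara starts Jul 9 18:00 → clear.
Nadia: ends Jul 8 23:00 at or before Amara starts Jul 9 18:00 → clear.
Dmitri: ends Jul 9 13:00 at or before Amara starts Jul 9 18:00 → clear.
Rohan: ends Jul 9 12:00 at or before Amara starts Jul 9 18:00 → clear.
Sana: ends Jul 9 17:00 at or before Amara starts Jul 9 18:00 → clear.

Yes — the slot is free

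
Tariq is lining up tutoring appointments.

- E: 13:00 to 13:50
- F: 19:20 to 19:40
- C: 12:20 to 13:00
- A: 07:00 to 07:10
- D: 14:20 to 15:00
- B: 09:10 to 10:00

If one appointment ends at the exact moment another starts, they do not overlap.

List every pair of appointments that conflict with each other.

none

Check each pair: they overlap iff neither finishes before the other starts.
Sorted by start: A, B, C, E, D, F.
B starts after A ends, so A has no further overlaps.
C starts after B ends, so B has no further overlaps.
E starts exactly when C ends (back-to-back, no overlap), so C has no further overlaps.
D starts after E ends, so E has no further overlaps.
F starts after D ends.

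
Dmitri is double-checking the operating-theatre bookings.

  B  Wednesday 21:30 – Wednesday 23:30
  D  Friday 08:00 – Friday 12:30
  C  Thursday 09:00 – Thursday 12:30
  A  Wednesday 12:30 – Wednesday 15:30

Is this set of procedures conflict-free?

Sorted by start: A, B, C, D.
B starts after A ends, so A has no further overlaps.
C starts after B ends, so B has no further overlaps.
D starts after C ends.
Every pair is clear; the schedule has no overlaps.

Yes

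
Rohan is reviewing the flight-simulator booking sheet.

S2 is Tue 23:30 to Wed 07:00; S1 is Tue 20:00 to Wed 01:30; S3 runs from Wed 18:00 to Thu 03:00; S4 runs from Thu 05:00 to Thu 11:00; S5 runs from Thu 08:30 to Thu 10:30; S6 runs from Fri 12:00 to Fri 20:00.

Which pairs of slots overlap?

S1 & S2, S4 & S5

Check each pair: they overlap iff neither finishes before the other starts.
Sorted by start: S1, S2, S3, S4, S5, S6.
S2 starts before S1 ends → S1 and S2 overlap.
S3 starts after S1 ends, so nothing later overlaps S1 either.
S3 starts after S2 ends, so nothing later overlaps S2 either.
S4 starts after S3 ends, so nothing later overlaps S3 either.
S5 starts before S4 ends → S4 and S5 overlap.
S6 starts after S4 ends.
S6 starts after S5 ends.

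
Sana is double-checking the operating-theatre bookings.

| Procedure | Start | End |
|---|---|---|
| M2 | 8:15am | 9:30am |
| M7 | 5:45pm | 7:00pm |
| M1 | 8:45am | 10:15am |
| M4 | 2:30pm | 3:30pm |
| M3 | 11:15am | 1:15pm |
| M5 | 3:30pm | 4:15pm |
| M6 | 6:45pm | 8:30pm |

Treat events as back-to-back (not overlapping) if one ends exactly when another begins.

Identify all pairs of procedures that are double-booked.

M1 & M2, M6 & M7

Sorted by start: M2, M1, M3, M4, M5, M7, M6.
M1 starts before M2 ends → M2 and M1 overlap.
M3 starts after M2 ends — done with M2.
M3 starts after M1 ends — done with M1.
M4 starts after M3 ends — done with M3.
M5 starts exactly when M4 ends (back-to-back, no overlap) — done with M4.
M7 starts after M5 ends — done with M5.
M6 starts before M7 ends → M7 and M6 overlap.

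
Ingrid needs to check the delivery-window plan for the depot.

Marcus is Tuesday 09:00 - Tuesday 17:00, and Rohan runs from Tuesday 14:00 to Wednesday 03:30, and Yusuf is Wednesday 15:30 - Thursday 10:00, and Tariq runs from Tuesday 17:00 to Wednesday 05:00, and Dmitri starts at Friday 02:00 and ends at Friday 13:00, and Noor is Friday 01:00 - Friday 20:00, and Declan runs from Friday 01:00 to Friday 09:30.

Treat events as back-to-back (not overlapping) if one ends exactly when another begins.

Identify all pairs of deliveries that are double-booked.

Declan & Dmitri, Declan & Noor, Dmitri & Noor, Marcus & Rohan, Rohan & Tariq

Check each pair: they overlap iff neither finishes before the other starts.
Sorted by start: Marcus, Rohan, Tariq, Yusuf, Noor, Declan, Dmitri.
Rohan starts before Marcus ends → Marcus and Rohan overlap.
Tariq starts exactly when Marcus ends (back-to-back, no overlap) — done with Marcus.
Tariq starts before Rohan ends → Rohan and Tariq overlap.
Yusuf starts after Rohan ends — done with Rohan.
Yusuf starts after Tariq ends — done with Tariq.
Noor starts after Yusuf ends — done with Yusuf.
Declan starts before Noor ends → Noor and Declan overlap.
Dmitri starts before Noor ends → Noor and Dmitri overlap.
Dmitri starts before Declan ends → Declan and Dmitri overlap.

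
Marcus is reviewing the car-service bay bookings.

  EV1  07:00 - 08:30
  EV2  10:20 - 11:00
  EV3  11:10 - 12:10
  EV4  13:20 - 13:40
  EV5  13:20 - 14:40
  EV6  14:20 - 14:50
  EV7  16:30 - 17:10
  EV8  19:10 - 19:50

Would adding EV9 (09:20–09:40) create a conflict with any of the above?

No — it doesn't clash with anything

EV1: ends 08:30 at or before EV9 starts 09:20 → clear.
EV2: starts 10:20 at or after EV9 ends 09:40 → clear.
EV3: starts 11:10 at or after EV9 ends 09:40 → clear.
EV4: starts 13:20 at or after EV9 ends 09:40 → clear.
EV5: starts 13:20 at or after EV9 ends 09:40 → clear.
EV6: starts 14:20 at or after EV9 ends 09:40 → clear.
EV7: starts 16:30 at or after EV9 ends 09:40 → clear.
EV8: starts 19:10 at or after EV9 ends 09:40 → clear.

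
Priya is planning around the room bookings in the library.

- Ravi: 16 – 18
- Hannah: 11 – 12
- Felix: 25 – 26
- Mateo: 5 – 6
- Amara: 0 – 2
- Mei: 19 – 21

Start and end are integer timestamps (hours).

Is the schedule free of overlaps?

Yes

Two intervals overlap when each starts before the other ends.
Sorted by start: Amara, Mateo, Hannah, Ravi, Mei, Felix.
Mateo starts after Amara ends — done with Amara.
Hannah starts after Mateo ends — done with Mateo.
Ravi starts after Hannah ends — done with Hannah.
Mei starts after Ravi ends — done with Ravi.
Felix starts after Mei ends.
Every pair is clear; the schedule has no overlaps.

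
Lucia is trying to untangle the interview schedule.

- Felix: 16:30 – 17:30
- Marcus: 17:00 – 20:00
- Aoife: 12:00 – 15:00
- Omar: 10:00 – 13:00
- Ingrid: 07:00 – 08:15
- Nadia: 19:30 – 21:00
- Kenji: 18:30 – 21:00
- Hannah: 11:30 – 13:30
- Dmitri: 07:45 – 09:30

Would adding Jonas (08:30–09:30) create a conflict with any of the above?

Yes — it overlaps Dmitri

Ingrid: ends 08:15 at or before Jonas starts 08:30 → clear.
Dmitri: starts 07:45 before Jonas ends 09:30, and ends 09:30 after Jonas starts 08:30 → overlap.
Omar: starts 10:00 at or after Jonas ends 09:30 → clear.
Hannah: starts 11:30 at or after Jonas ends 09:30 → clear.
Aoife: starts 12:00 at or after Jonas ends 09:30 → clear.
Felix: starts 16:30 at or after Jonas ends 09:30 → clear.
Marcus: starts 17:00 at or after Jonas ends 09:30 → clear.
Kenji: starts 18:30 at or after Jonas ends 09:30 → clear.
Nadia: starts 19:30 at or after Jonas ends 09:30 → clear.
Jonas overlaps Dmitri.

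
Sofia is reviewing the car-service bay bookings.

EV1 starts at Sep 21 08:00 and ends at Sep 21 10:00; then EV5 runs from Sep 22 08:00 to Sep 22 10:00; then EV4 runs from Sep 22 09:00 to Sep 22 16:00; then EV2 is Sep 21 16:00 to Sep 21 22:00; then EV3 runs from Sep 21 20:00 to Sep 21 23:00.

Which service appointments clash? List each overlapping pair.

Check each pair: they overlap iff neither finishes before the other starts.
Sorted by start: EV1, EV2, EV3, EV5, EV4.
EV2 starts after EV1 ends — done with EV1.
EV3 starts before EV2 ends → EV2 and EV3 overlap.
EV5 starts after EV2 ends — done with EV2.
EV5 starts after EV3 ends — done with EV3.
EV4 starts before EV5 ends → EV5 and EV4 overlap.

EV2 & EV3, EV4 & EV5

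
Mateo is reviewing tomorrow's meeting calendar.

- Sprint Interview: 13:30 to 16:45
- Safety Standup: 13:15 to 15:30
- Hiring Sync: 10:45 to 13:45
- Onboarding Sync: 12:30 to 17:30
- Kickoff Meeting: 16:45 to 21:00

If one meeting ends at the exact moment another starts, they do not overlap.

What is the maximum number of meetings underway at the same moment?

Walk through starts and ends in time order (an end at T is processed before a start at T):
10:45 start Hiring Sync → 1
12:30 start Onboarding Sync → 2
13:15 start Safety Standup → 3
13:30 start Sprint Interview → 4
13:45 end Hiring Sync → 3
15:30 end Safety Standup → 2
16:45 end Sprint Interview → 1
16:45 start Kickoff Meeting → 2
17:30 end Onboarding Sync → 1
21:00 end Kickoff Meeting → 0
Peak is 4, at 13:30 (Hiring Sync, Onboarding Sync, Safety Standup, Sprint Interview).

4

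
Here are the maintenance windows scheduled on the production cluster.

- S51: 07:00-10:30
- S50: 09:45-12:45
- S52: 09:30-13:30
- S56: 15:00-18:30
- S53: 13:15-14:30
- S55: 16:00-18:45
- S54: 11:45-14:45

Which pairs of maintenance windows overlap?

S50 & S51, S50 & S52, S50 & S54, S51 & S52, S52 & S53, S52 & S54, S53 & S54, S55 & S56

Sorted by start: S51, S52, S50, S54, S53, S56, S55.
S52 starts before S51 ends → S51 and S52 overlap.
S50 starts before S51 ends → S51 and S50 overlap.
S54 starts after S51 ends — done with S51.
S50 starts before S52 ends → S52 and S50 overlap.
S54 starts before S52 ends → S52 and S54 overlap.
S53 starts before S52 ends → S52 and S53 overlap.
S56 starts after S52 ends — done with S52.
S54 starts before S50 ends → S50 and S54 overlap.
S53 starts after S50 ends — done with S50.
S53 starts before S54 ends → S54 and S53 overlap.
S56 starts after S54 ends — done with S54.
S56 starts after S53 ends — done with S53.
S55 starts before S56 ends → S56 and S55 overlap.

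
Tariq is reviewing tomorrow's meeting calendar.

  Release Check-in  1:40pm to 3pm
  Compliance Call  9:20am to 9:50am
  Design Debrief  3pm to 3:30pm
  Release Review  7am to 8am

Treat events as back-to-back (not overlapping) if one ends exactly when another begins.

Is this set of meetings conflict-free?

Sorted by start: Release Review, Compliance Call, Release Check-in, Design Debrief.
Compliance Call starts after Release Review ends — done with Release Review.
Release Check-in starts after Compliance Call ends — done with Compliance Call.
Design Debrief starts exactly when Release Check-in ends (back-to-back, no overlap).
Every pair is clear; the schedule has no overlaps.

Yes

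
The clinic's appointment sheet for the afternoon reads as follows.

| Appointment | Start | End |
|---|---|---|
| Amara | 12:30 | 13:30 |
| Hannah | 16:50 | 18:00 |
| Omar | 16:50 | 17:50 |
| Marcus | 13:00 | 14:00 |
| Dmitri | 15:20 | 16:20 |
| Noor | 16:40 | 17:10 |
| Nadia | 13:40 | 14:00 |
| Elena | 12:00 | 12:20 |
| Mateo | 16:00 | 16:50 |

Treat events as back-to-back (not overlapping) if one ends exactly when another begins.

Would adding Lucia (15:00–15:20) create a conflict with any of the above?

No — it doesn't clash with anything

Elena: ends 12:20 at or before Lucia starts 15:00 → clear.
Amara: ends 13:30 at or before Lucia starts 15:00 → clear.
Marcus: ends 14:00 at or before Lucia starts 15:00 → clear.
Nadia: ends 14:00 at or before Lucia starts 15:00 → clear.
Dmitri: starts 15:20 at or after Lucia ends 15:20 → clear.
Mateo: starts 16:00 at or after Lucia ends 15:20 → clear.
Noor: starts 16:40 at or after Lucia ends 15:20 → clear.
Hannah: starts 16:50 at or after Lucia ends 15:20 → clear.
Omar: starts 16:50 at or after Lucia ends 15:20 → clear.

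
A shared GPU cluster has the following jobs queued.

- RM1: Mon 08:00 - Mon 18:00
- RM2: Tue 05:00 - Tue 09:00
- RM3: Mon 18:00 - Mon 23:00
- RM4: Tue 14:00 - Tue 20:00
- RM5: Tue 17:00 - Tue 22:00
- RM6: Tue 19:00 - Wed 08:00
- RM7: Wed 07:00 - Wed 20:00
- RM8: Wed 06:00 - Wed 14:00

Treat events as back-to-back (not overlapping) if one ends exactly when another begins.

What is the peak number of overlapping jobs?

3

Sweep the timeline, counting +1 at each start and −1 at each end (ends before starts at a tie):
Mon 08:00 start RM1 → 1
Mon 18:00 end RM1 → 0
Mon 18:00 start RM3 → 1
Mon 23:00 end RM3 → 0
Tue 05:00 start RM2 → 1
Tue 09:00 end RM2 → 0
Tue 14:00 start RM4 → 1
Tue 17:00 start RM5 → 2
Tue 19:00 start RM6 → 3
Tue 20:00 end RM4 → 2
Tue 22:00 end RM5 → 1
Wed 06:00 start RM8 → 2
Wed 07:00 start RM7 → 3
Wed 08:00 end RM6 → 2
Wed 14:00 end RM8 → 1
Wed 20:00 end RM7 → 0
Peak is 3, at Tue 19:00 (RM4, RM5, RM6).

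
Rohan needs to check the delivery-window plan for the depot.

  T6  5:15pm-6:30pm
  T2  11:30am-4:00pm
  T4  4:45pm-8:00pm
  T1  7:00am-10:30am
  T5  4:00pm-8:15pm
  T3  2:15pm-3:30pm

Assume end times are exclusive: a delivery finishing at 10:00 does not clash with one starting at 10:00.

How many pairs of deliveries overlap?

4

Sorted by start: T1, T2, T3, T5, T4, T6.
T2 starts after T1 ends, so nothing later overlaps T1 either.
T3 starts before T2 ends → T2 and T3 overlap.
T5 starts exactly when T2 ends (back-to-back, no overlap), so nothing later overlaps T2 either.
T5 starts after T3 ends, so nothing later overlaps T3 either.
T4 starts before T5 ends → T5 and T4 overlap.
T6 starts before T5 ends → T5 and T6 overlap.
T6 starts before T4 ends → T4 and T6 overlap.
Overlapping pairs: T2 & T3, T4 & T5, T4 & T6, T5 & T6 — 4 in total.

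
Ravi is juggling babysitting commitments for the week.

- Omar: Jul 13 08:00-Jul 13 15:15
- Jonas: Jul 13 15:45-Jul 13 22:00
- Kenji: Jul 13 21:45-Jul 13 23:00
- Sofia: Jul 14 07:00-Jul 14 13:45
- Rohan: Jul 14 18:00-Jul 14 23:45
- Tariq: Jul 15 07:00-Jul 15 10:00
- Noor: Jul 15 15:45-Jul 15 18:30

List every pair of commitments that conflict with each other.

Jonas & Kenji

Sorted by start: Omar, Jonas, Kenji, Sofia, Rohan, Tariq, Noor.
Jonas starts after Omar ends — done with Omar.
Kenji starts before Jonas ends → Jonas and Kenji overlap.
Sofia starts after Jonas ends — done with Jonas.
Sofia starts after Kenji ends — done with Kenji.
Rohan starts after Sofia ends — done with Sofia.
Tariq starts after Rohan ends — done with Rohan.
Noor starts after Tariq ends.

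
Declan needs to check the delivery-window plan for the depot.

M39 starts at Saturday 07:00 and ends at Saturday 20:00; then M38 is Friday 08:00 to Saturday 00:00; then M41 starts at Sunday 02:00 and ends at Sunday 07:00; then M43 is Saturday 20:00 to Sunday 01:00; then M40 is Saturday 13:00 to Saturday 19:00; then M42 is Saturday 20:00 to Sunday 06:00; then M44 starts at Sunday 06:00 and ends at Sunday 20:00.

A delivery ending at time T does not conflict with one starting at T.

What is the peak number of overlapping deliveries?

Sort all start/end points and keep a running count:
Friday 08:00 start M38 → 1
Saturday 00:00 end M38 → 0
Saturday 07:00 start M39 → 1
Saturday 13:00 start M40 → 2
Saturday 19:00 end M40 → 1
Saturday 20:00 end M39 → 0
Saturday 20:00 start M42 → 1
Saturday 20:00 start M43 → 2
Sunday 01:00 end M43 → 1
Sunday 02:00 start M41 → 2
Sunday 06:00 end M42 → 1
Sunday 06:00 start M44 → 2
Sunday 07:00 end M41 → 1
Sunday 20:00 end M44 → 0
Peak is 2, at Saturday 13:00 (M39, M40).

2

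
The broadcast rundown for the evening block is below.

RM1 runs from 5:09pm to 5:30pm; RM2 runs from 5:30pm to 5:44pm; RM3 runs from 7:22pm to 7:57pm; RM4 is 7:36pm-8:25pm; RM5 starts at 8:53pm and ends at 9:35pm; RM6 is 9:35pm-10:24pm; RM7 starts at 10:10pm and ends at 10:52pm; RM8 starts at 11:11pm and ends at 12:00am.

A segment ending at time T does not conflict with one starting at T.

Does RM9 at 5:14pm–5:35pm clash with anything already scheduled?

Yes — it overlaps RM1, RM2

RM1: starts 5:09pm before RM9 ends 5:35pm, and ends 5:30pm after RM9 starts 5:14pm → overlap.
RM2: starts 5:30pm before RM9 ends 5:35pm, and ends 5:44pm after RM9 starts 5:14pm → overlap.
RM3: starts 7:22pm at or after RM9 ends 5:35pm → clear.
RM4: starts 7:36pm at or after RM9 ends 5:35pm → clear.
RM5: starts 8:53pm at or after RM9 ends 5:35pm → clear.
RM6: starts 9:35pm at or after RM9 ends 5:35pm → clear.
RM7: starts 10:10pm at or after RM9 ends 5:35pm → clear.
RM8: starts 11:11pm at or after RM9 ends 5:35pm → clear.
RM9 overlaps RM1, RM2.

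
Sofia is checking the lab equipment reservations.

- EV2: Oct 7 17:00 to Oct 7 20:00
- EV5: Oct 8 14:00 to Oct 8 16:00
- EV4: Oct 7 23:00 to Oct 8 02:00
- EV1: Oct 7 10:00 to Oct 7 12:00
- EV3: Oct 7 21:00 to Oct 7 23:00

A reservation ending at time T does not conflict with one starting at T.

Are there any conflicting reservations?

No

Sorted by start: EV1, EV2, EV3, EV4, EV5.
EV2 starts after EV1 ends, so nothing later overlaps EV1 either.
EV3 starts after EV2 ends, so nothing later overlaps EV2 either.
EV4 starts exactly when EV3 ends (back-to-back, no overlap), so nothing later overlaps EV3 either.
EV5 starts after EV4 ends.
Every pair is clear; the schedule has no overlaps.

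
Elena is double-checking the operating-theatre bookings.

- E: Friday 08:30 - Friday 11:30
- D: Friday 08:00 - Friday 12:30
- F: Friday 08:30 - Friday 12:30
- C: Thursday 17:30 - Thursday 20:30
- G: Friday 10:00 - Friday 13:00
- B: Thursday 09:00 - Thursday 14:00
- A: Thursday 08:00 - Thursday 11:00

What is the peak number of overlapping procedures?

4

Walk through starts and ends in time order (an end at T is processed before a start at T):
Thursday 08:00 start A → 1
Thursday 09:00 start B → 2
Thursday 11:00 end A → 1
Thursday 14:00 end B → 0
Thursday 17:30 start C → 1
Thursday 20:30 end C → 0
Friday 08:00 start D → 1
Friday 08:30 start E → 2
Friday 08:30 start F → 3
Friday 10:00 start G → 4
Friday 11:30 end E → 3
Friday 12:30 end D → 2
Friday 12:30 end F → 1
Friday 13:00 end G → 0
Peak is 4, at Friday 10:00 (D, E, F, G).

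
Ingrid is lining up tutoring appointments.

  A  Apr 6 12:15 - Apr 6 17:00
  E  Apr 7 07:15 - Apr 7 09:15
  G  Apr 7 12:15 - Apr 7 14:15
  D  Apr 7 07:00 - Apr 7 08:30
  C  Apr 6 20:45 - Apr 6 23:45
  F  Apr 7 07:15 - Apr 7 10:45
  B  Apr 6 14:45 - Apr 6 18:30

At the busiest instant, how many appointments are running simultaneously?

3

Sort all start/end points and keep a running count:
Apr 6 12:15 start A → 1
Apr 6 14:45 start B → 2
Apr 6 17:00 end A → 1
Apr 6 18:30 end B → 0
Apr 6 20:45 start C → 1
Apr 6 23:45 end C → 0
Apr 7 07:00 start D → 1
Apr 7 07:15 start E → 2
Apr 7 07:15 start F → 3
Apr 7 08:30 end D → 2
Apr 7 09:15 end E → 1
Apr 7 10:45 end F → 0
Apr 7 12:15 start G → 1
Apr 7 14:15 end G → 0
Peak is 3, at Apr 7 07:15 (D, E, F).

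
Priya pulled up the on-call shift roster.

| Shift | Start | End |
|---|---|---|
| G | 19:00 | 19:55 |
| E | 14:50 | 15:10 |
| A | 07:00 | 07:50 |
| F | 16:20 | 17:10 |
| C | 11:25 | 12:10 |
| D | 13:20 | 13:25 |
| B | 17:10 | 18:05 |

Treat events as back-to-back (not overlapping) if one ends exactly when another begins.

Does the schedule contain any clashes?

Check each pair: they overlap iff neither finishes before the other starts.
Sorted by start: A, C, D, E, F, B, G.
C starts after A ends, so A has no further overlaps.
D starts after C ends, so C has no further overlaps.
E starts after D ends, so D has no further overlaps.
F starts after E ends, so E has no further overlaps.
B starts exactly when F ends (back-to-back, no overlap), so F has no further overlaps.
G starts after B ends.
Every pair is clear; the schedule has no overlaps.

No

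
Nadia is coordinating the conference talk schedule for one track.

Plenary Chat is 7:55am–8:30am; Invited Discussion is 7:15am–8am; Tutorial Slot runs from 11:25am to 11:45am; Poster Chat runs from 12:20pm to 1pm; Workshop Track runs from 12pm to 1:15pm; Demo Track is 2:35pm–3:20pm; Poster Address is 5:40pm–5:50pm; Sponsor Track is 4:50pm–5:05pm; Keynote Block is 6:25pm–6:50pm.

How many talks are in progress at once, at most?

Sort all start/end points and keep a running count:
7:15am start Invited Discussion → 1
7:55am start Plenary Chat → 2
8am end Invited Discussion → 1
8:30am end Plenary Chat → 0
11:25am start Tutorial Slot → 1
11:45am end Tutorial Slot → 0
12pm start Workshop Track → 1
12:20pm start Poster Chat → 2
1pm end Poster Chat → 1
1:15pm end Workshop Track → 0
2:35pm start Demo Track → 1
3:20pm end Demo Track → 0
4:50pm start Sponsor Track → 1
5:05pm end Sponsor Track → 0
5:40pm start Poster Address → 1
5:50pm end Poster Address → 0
6:25pm start Keynote Block → 1
6:50pm end Keynote Block → 0
Peak is 2, at 7:55am (Invited Discussion, Plenary Chat).

2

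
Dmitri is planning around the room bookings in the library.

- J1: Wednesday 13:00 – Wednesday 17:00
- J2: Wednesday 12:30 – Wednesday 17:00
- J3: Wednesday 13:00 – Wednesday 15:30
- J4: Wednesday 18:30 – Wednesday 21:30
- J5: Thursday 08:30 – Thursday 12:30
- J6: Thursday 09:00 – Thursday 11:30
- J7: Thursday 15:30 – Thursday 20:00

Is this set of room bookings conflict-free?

Check each pair: they overlap iff neither finishes before the other starts.
Sorted by start: J2, J1, J3, J4, J5, J6, J7.
J1 starts before J2 ends → J2 and J1 overlap.
That's a conflict, so the schedule is not conflict-free.

No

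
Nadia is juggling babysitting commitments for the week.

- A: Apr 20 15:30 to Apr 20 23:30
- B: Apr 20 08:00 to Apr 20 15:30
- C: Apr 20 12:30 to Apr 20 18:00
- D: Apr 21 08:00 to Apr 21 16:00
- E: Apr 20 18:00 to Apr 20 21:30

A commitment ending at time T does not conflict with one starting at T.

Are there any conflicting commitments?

Yes

Check each pair: they overlap iff neither finishes before the other starts.
Sorted by start: B, C, A, E, D.
C starts before B ends → B and C overlap.
That's a conflict, so the schedule is not conflict-free.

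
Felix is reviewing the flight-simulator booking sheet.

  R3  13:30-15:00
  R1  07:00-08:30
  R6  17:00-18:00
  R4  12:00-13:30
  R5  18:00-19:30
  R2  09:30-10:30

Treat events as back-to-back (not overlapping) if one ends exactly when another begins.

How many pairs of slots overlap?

Sorted by start: R1, R2, R4, R3, R6, R5.
R2 starts after R1 ends — done with R1.
R4 starts after R2 ends — done with R2.
R3 starts exactly when R4 ends (back-to-back, no overlap) — done with R4.
R6 starts after R3 ends — done with R3.
R5 starts exactly when R6 ends (back-to-back, no overlap).
No pair overlaps.

0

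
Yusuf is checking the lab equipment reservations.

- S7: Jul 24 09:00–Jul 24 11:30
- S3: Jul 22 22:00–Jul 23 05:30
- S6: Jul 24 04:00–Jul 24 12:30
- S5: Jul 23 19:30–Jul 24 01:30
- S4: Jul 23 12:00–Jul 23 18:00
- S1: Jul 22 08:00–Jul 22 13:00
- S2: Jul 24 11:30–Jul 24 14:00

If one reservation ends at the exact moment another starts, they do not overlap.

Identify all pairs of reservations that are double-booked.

S2 & S6, S6 & S7

Sorted by start: S1, S3, S4, S5, S6, S7, S2.
S3 starts after S1 ends — done with S1.
S4 starts after S3 ends — done with S3.
S5 starts after S4 ends — done with S4.
S6 starts after S5 ends — done with S5.
S7 starts before S6 ends → S6 and S7 overlap.
S2 starts before S6 ends → S6 and S2 overlap.
S2 starts exactly when S7 ends (back-to-back, no overlap).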